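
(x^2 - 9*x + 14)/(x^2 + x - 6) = (x - 7)/(x + 3)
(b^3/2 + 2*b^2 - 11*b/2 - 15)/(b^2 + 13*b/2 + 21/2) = (b^3 + 4*b^2 - 11*b - 30)/(2*b^2 + 13*b + 21)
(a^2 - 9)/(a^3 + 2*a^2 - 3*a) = (a - 3)/(a*(a - 1))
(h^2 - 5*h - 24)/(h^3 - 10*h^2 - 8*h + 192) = (h + 3)/(h^2 - 2*h - 24)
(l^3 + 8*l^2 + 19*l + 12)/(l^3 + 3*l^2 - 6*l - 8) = (l + 3)/(l - 2)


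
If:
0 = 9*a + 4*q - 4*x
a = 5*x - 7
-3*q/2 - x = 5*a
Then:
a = -28/17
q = 406/85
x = 91/85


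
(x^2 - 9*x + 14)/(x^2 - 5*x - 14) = (x - 2)/(x + 2)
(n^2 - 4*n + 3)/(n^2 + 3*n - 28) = (n^2 - 4*n + 3)/(n^2 + 3*n - 28)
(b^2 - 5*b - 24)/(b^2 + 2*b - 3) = (b - 8)/(b - 1)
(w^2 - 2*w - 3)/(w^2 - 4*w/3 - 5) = 3*(w + 1)/(3*w + 5)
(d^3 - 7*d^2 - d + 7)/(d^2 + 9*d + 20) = (d^3 - 7*d^2 - d + 7)/(d^2 + 9*d + 20)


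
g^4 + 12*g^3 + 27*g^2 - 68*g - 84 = (g - 2)*(g + 1)*(g + 6)*(g + 7)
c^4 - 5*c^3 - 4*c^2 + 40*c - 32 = (c - 4)*(c - 1)*(c - 2*sqrt(2))*(c + 2*sqrt(2))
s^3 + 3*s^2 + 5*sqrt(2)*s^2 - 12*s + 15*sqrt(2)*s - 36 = (s + 3)*(s - sqrt(2))*(s + 6*sqrt(2))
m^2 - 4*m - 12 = (m - 6)*(m + 2)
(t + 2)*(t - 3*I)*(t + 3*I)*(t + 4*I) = t^4 + 2*t^3 + 4*I*t^3 + 9*t^2 + 8*I*t^2 + 18*t + 36*I*t + 72*I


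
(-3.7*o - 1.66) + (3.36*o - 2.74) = -0.34*o - 4.4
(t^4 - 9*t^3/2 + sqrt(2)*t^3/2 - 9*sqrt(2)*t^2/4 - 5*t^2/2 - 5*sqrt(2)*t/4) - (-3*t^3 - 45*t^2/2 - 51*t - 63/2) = t^4 - 3*t^3/2 + sqrt(2)*t^3/2 - 9*sqrt(2)*t^2/4 + 20*t^2 - 5*sqrt(2)*t/4 + 51*t + 63/2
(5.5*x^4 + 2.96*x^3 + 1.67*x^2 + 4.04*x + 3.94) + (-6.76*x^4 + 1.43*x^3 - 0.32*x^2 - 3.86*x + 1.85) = -1.26*x^4 + 4.39*x^3 + 1.35*x^2 + 0.18*x + 5.79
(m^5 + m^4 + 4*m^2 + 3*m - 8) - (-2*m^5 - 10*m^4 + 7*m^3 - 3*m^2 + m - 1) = 3*m^5 + 11*m^4 - 7*m^3 + 7*m^2 + 2*m - 7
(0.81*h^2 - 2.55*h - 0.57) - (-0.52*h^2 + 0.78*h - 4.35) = 1.33*h^2 - 3.33*h + 3.78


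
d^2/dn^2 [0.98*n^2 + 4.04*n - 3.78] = 1.96000000000000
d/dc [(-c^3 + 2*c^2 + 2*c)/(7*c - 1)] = (-14*c^3 + 17*c^2 - 4*c - 2)/(49*c^2 - 14*c + 1)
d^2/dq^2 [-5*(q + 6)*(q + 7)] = -10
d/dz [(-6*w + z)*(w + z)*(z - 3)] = -6*w^2 - 10*w*z + 15*w + 3*z^2 - 6*z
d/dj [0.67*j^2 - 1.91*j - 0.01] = 1.34*j - 1.91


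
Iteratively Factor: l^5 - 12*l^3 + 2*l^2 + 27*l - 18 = (l + 3)*(l^4 - 3*l^3 - 3*l^2 + 11*l - 6) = (l - 3)*(l + 3)*(l^3 - 3*l + 2) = (l - 3)*(l - 1)*(l + 3)*(l^2 + l - 2) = (l - 3)*(l - 1)*(l + 2)*(l + 3)*(l - 1)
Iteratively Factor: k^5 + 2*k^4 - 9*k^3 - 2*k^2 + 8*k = (k + 4)*(k^4 - 2*k^3 - k^2 + 2*k) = k*(k + 4)*(k^3 - 2*k^2 - k + 2) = k*(k - 1)*(k + 4)*(k^2 - k - 2) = k*(k - 2)*(k - 1)*(k + 4)*(k + 1)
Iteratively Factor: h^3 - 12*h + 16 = (h + 4)*(h^2 - 4*h + 4) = (h - 2)*(h + 4)*(h - 2)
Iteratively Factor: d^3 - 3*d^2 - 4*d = (d)*(d^2 - 3*d - 4) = d*(d + 1)*(d - 4)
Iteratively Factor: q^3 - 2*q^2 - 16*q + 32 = (q - 2)*(q^2 - 16) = (q - 2)*(q + 4)*(q - 4)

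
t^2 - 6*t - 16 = (t - 8)*(t + 2)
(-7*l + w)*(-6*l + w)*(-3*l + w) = -126*l^3 + 81*l^2*w - 16*l*w^2 + w^3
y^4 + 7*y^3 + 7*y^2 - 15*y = y*(y - 1)*(y + 3)*(y + 5)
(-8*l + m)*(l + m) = -8*l^2 - 7*l*m + m^2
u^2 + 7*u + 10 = (u + 2)*(u + 5)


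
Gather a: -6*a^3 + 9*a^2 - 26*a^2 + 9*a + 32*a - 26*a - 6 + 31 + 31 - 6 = -6*a^3 - 17*a^2 + 15*a + 50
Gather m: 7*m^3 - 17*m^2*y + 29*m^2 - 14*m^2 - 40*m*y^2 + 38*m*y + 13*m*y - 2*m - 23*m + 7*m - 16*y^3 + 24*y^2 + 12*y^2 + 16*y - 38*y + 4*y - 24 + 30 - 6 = 7*m^3 + m^2*(15 - 17*y) + m*(-40*y^2 + 51*y - 18) - 16*y^3 + 36*y^2 - 18*y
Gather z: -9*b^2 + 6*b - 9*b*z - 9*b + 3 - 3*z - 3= -9*b^2 - 3*b + z*(-9*b - 3)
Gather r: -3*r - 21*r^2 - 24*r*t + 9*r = -21*r^2 + r*(6 - 24*t)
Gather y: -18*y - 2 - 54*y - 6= -72*y - 8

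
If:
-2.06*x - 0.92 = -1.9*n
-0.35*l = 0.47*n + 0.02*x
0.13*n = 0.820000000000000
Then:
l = -8.78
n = 6.31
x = 5.37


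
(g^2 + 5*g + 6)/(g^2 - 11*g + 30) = (g^2 + 5*g + 6)/(g^2 - 11*g + 30)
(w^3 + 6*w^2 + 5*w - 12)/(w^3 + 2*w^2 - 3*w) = (w + 4)/w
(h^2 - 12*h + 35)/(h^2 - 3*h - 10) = (h - 7)/(h + 2)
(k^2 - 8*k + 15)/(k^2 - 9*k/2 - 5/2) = 2*(k - 3)/(2*k + 1)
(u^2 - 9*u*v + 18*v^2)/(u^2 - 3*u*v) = (u - 6*v)/u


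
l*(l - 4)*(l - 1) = l^3 - 5*l^2 + 4*l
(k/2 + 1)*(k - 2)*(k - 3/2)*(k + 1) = k^4/2 - k^3/4 - 11*k^2/4 + k + 3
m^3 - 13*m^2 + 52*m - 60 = (m - 6)*(m - 5)*(m - 2)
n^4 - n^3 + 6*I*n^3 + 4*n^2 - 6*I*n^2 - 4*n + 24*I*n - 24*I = (n - 1)*(n - 2*I)*(n + 2*I)*(n + 6*I)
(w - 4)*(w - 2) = w^2 - 6*w + 8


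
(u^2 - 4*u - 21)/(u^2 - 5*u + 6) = (u^2 - 4*u - 21)/(u^2 - 5*u + 6)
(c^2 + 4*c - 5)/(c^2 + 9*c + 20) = (c - 1)/(c + 4)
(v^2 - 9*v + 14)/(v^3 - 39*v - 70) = (v - 2)/(v^2 + 7*v + 10)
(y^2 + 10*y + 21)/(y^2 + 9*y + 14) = (y + 3)/(y + 2)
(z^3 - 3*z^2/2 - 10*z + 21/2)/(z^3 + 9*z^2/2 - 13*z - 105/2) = (z - 1)/(z + 5)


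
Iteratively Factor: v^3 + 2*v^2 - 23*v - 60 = (v + 4)*(v^2 - 2*v - 15) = (v + 3)*(v + 4)*(v - 5)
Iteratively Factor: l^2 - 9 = (l - 3)*(l + 3)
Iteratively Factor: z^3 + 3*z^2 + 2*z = (z + 2)*(z^2 + z) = z*(z + 2)*(z + 1)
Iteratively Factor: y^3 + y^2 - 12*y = (y + 4)*(y^2 - 3*y) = y*(y + 4)*(y - 3)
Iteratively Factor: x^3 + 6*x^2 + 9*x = (x + 3)*(x^2 + 3*x) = (x + 3)^2*(x)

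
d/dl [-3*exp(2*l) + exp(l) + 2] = (1 - 6*exp(l))*exp(l)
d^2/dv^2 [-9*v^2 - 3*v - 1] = -18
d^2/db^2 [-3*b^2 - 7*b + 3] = -6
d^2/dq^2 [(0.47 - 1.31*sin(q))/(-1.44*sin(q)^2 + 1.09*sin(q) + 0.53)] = (-2.716416*sin(q)^5 + 1.842192*sin(q)^4 - 2.779056*sin(q)^3 - 3.097542*sin(q)^2 + 9.785526*sin(q) - 3.347796)/(2.985984*sin(q)^6 - 6.780672*sin(q)^5 + 1.835568*sin(q)^4 + 3.696299*sin(q)^3 - 0.675591*sin(q)^2 - 0.918543*sin(q) - 0.148877)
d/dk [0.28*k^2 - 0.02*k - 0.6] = 0.56*k - 0.02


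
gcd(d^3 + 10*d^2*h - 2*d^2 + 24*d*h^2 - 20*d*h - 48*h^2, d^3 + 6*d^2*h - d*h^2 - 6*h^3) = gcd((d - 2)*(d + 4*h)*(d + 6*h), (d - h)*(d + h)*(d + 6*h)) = d + 6*h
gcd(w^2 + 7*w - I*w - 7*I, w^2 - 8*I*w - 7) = w - I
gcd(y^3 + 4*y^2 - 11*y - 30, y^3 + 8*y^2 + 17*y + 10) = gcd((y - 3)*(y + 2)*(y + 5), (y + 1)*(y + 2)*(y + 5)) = y^2 + 7*y + 10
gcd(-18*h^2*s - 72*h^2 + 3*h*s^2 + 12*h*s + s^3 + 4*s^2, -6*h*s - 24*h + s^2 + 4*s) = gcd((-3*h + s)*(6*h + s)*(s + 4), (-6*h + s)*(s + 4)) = s + 4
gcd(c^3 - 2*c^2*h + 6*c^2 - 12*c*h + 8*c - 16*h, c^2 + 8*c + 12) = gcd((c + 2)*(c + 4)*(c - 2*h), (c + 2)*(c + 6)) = c + 2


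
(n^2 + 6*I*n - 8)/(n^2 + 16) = (n + 2*I)/(n - 4*I)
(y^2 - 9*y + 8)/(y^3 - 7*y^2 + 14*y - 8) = (y - 8)/(y^2 - 6*y + 8)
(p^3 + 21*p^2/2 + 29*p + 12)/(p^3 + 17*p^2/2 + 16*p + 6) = (p + 4)/(p + 2)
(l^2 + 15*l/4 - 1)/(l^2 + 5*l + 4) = (l - 1/4)/(l + 1)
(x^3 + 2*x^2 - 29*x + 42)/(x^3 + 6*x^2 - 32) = (x^2 + 4*x - 21)/(x^2 + 8*x + 16)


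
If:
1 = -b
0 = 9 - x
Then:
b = -1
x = 9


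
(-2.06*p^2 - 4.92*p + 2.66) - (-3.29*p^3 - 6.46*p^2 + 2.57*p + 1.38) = 3.29*p^3 + 4.4*p^2 - 7.49*p + 1.28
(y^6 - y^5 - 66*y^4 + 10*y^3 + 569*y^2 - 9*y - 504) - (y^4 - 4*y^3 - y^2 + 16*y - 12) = y^6 - y^5 - 67*y^4 + 14*y^3 + 570*y^2 - 25*y - 492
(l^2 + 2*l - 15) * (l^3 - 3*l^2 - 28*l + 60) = l^5 - l^4 - 49*l^3 + 49*l^2 + 540*l - 900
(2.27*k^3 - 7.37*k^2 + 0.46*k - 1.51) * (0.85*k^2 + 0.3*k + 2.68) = 1.9295*k^5 - 5.5835*k^4 + 4.2636*k^3 - 20.8971*k^2 + 0.7798*k - 4.0468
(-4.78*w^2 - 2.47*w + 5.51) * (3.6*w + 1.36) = -17.208*w^3 - 15.3928*w^2 + 16.4768*w + 7.4936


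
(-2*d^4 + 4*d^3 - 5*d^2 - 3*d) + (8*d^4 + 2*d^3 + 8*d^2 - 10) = 6*d^4 + 6*d^3 + 3*d^2 - 3*d - 10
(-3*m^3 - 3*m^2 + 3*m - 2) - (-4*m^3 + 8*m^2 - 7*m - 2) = m^3 - 11*m^2 + 10*m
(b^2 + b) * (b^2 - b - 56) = b^4 - 57*b^2 - 56*b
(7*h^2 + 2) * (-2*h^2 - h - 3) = -14*h^4 - 7*h^3 - 25*h^2 - 2*h - 6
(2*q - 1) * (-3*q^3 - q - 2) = -6*q^4 + 3*q^3 - 2*q^2 - 3*q + 2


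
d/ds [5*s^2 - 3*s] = 10*s - 3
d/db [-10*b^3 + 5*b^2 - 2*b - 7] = -30*b^2 + 10*b - 2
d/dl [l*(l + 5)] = 2*l + 5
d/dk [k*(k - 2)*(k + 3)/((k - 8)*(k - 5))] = (k^4 - 26*k^3 + 113*k^2 + 80*k - 240)/(k^4 - 26*k^3 + 249*k^2 - 1040*k + 1600)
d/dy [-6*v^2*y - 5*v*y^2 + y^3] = -6*v^2 - 10*v*y + 3*y^2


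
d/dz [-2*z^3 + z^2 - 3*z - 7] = -6*z^2 + 2*z - 3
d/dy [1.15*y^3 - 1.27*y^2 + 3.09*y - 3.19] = 3.45*y^2 - 2.54*y + 3.09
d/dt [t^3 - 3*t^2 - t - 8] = 3*t^2 - 6*t - 1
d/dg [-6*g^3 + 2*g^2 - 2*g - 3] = -18*g^2 + 4*g - 2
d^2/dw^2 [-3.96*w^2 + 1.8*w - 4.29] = -7.92000000000000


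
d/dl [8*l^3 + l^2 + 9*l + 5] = 24*l^2 + 2*l + 9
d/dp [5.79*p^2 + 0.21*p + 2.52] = 11.58*p + 0.21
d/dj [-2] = 0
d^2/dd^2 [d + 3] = 0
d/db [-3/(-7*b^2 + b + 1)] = 3*(1 - 14*b)/(-7*b^2 + b + 1)^2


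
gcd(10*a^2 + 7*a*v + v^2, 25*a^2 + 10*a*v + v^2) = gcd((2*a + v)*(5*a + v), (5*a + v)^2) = 5*a + v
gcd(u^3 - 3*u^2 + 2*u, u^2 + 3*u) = u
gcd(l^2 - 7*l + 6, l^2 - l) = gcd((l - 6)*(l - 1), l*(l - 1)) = l - 1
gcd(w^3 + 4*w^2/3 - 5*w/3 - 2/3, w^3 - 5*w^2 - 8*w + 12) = w^2 + w - 2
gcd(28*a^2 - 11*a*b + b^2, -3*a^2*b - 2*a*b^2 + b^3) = 1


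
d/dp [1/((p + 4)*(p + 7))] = (-2*p - 11)/(p^4 + 22*p^3 + 177*p^2 + 616*p + 784)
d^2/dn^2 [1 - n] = 0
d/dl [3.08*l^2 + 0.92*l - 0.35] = 6.16*l + 0.92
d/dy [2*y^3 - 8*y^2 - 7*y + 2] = 6*y^2 - 16*y - 7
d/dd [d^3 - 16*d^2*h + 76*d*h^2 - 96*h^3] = 3*d^2 - 32*d*h + 76*h^2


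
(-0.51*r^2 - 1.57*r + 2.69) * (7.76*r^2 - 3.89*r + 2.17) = -3.9576*r^4 - 10.1993*r^3 + 25.875*r^2 - 13.871*r + 5.8373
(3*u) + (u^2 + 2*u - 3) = u^2 + 5*u - 3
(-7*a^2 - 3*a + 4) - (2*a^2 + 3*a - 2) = -9*a^2 - 6*a + 6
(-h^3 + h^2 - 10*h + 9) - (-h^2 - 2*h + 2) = -h^3 + 2*h^2 - 8*h + 7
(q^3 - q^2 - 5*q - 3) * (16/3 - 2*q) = -2*q^4 + 22*q^3/3 + 14*q^2/3 - 62*q/3 - 16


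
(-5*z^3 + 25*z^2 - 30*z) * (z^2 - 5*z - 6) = -5*z^5 + 50*z^4 - 125*z^3 + 180*z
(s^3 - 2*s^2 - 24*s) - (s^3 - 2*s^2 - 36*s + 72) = 12*s - 72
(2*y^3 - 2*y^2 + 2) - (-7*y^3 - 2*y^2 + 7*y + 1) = 9*y^3 - 7*y + 1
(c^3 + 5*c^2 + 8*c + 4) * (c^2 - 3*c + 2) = c^5 + 2*c^4 - 5*c^3 - 10*c^2 + 4*c + 8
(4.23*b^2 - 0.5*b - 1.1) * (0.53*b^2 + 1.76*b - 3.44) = 2.2419*b^4 + 7.1798*b^3 - 16.0142*b^2 - 0.216*b + 3.784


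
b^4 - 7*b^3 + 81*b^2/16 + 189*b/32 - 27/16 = (b - 6)*(b - 3/2)*(b - 1/4)*(b + 3/4)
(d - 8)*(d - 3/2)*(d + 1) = d^3 - 17*d^2/2 + 5*d/2 + 12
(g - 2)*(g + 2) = g^2 - 4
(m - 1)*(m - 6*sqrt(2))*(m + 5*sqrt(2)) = m^3 - sqrt(2)*m^2 - m^2 - 60*m + sqrt(2)*m + 60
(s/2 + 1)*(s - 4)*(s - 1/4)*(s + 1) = s^4/2 - 5*s^3/8 - 39*s^2/8 - 11*s/4 + 1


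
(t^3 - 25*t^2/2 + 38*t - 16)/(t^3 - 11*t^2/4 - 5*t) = 2*(2*t^2 - 17*t + 8)/(t*(4*t + 5))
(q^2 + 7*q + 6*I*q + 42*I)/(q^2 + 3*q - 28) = (q + 6*I)/(q - 4)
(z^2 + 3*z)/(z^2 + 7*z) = (z + 3)/(z + 7)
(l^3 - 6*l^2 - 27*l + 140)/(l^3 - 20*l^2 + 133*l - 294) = (l^2 + l - 20)/(l^2 - 13*l + 42)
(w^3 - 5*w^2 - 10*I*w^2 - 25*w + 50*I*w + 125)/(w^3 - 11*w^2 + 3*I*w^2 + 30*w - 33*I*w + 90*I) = (w^2 - 10*I*w - 25)/(w^2 + 3*w*(-2 + I) - 18*I)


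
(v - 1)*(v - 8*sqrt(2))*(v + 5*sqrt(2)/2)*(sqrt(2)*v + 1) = sqrt(2)*v^4 - 10*v^3 - sqrt(2)*v^3 - 91*sqrt(2)*v^2/2 + 10*v^2 - 40*v + 91*sqrt(2)*v/2 + 40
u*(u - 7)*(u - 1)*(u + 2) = u^4 - 6*u^3 - 9*u^2 + 14*u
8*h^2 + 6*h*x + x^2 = (2*h + x)*(4*h + x)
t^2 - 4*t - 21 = (t - 7)*(t + 3)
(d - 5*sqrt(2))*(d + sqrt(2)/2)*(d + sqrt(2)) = d^3 - 7*sqrt(2)*d^2/2 - 14*d - 5*sqrt(2)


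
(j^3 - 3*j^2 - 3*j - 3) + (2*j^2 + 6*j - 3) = j^3 - j^2 + 3*j - 6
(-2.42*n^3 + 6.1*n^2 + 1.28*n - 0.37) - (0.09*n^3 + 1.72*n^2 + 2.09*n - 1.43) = -2.51*n^3 + 4.38*n^2 - 0.81*n + 1.06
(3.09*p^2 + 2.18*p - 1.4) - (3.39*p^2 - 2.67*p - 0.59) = -0.3*p^2 + 4.85*p - 0.81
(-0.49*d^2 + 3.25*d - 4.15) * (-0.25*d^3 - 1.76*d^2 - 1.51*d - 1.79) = 0.1225*d^5 + 0.0498999999999999*d^4 - 3.9426*d^3 + 3.2736*d^2 + 0.449000000000001*d + 7.4285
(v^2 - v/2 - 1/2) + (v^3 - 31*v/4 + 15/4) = v^3 + v^2 - 33*v/4 + 13/4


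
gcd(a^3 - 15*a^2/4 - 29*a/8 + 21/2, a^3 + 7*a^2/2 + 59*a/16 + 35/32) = a + 7/4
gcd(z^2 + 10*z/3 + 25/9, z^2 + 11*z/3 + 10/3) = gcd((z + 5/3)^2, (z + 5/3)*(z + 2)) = z + 5/3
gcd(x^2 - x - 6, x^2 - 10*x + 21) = x - 3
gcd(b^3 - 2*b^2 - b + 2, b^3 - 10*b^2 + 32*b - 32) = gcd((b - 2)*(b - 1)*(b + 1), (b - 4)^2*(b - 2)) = b - 2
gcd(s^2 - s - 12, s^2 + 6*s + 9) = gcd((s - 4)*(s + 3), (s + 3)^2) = s + 3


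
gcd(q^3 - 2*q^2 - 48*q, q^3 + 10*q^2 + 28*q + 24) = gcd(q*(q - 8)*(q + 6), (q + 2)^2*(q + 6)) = q + 6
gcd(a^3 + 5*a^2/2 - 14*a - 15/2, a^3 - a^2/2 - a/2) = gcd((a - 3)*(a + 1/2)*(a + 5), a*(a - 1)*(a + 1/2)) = a + 1/2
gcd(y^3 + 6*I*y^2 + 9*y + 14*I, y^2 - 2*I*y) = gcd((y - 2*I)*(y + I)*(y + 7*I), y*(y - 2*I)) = y - 2*I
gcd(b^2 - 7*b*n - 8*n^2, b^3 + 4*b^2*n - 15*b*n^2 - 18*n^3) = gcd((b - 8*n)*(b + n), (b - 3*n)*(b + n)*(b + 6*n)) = b + n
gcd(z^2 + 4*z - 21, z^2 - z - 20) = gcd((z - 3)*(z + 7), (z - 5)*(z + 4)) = 1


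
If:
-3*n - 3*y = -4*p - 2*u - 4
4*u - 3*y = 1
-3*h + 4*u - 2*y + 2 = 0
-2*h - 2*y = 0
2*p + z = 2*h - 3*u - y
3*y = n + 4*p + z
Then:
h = 3/4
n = -21/20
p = -351/160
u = -5/16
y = -3/4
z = 303/40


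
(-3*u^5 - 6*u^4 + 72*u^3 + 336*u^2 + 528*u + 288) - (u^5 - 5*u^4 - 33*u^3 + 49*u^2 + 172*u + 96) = -4*u^5 - u^4 + 105*u^3 + 287*u^2 + 356*u + 192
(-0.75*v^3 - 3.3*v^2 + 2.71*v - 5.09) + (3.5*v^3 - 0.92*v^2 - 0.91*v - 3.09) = 2.75*v^3 - 4.22*v^2 + 1.8*v - 8.18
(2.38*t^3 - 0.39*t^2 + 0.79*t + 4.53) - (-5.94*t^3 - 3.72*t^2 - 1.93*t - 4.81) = 8.32*t^3 + 3.33*t^2 + 2.72*t + 9.34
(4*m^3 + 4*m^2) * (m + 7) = 4*m^4 + 32*m^3 + 28*m^2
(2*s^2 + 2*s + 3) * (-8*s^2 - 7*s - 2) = -16*s^4 - 30*s^3 - 42*s^2 - 25*s - 6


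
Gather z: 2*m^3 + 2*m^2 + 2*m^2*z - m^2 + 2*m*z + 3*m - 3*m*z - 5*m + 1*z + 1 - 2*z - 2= 2*m^3 + m^2 - 2*m + z*(2*m^2 - m - 1) - 1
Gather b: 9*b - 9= 9*b - 9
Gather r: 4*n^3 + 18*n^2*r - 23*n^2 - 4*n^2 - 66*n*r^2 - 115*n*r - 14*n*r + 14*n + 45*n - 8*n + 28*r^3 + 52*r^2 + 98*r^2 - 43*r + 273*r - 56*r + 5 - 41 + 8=4*n^3 - 27*n^2 + 51*n + 28*r^3 + r^2*(150 - 66*n) + r*(18*n^2 - 129*n + 174) - 28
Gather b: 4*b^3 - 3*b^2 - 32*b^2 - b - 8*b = 4*b^3 - 35*b^2 - 9*b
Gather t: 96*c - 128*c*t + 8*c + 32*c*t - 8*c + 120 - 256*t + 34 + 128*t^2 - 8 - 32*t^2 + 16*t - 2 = 96*c + 96*t^2 + t*(-96*c - 240) + 144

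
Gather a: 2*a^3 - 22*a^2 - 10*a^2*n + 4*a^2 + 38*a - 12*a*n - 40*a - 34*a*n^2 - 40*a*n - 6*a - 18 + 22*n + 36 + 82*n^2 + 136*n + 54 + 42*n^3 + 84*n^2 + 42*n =2*a^3 + a^2*(-10*n - 18) + a*(-34*n^2 - 52*n - 8) + 42*n^3 + 166*n^2 + 200*n + 72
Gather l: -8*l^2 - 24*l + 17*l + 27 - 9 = -8*l^2 - 7*l + 18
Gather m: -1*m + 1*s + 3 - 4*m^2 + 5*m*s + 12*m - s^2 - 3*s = -4*m^2 + m*(5*s + 11) - s^2 - 2*s + 3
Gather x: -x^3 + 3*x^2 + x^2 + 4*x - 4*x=-x^3 + 4*x^2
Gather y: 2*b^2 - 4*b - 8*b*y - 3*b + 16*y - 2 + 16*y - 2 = 2*b^2 - 7*b + y*(32 - 8*b) - 4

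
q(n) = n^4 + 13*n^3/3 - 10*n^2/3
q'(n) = 4*n^3 + 13*n^2 - 20*n/3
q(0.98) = 1.80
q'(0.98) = 9.72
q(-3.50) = -76.56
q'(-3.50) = 11.08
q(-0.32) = -0.47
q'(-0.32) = 3.33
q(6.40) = 2677.15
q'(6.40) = 1538.39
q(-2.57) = -51.95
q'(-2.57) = 35.10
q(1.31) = 6.97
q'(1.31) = 22.57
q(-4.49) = -53.02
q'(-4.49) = -70.06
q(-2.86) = -61.73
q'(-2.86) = 31.83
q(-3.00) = -66.00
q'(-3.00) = 29.00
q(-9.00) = 3132.00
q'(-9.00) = -1803.00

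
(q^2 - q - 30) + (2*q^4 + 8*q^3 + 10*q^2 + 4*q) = 2*q^4 + 8*q^3 + 11*q^2 + 3*q - 30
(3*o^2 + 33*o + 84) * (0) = 0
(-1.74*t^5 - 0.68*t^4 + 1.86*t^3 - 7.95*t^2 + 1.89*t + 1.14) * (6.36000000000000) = -11.0664*t^5 - 4.3248*t^4 + 11.8296*t^3 - 50.562*t^2 + 12.0204*t + 7.2504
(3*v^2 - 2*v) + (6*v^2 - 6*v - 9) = 9*v^2 - 8*v - 9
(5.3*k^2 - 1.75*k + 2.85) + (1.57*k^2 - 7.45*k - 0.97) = 6.87*k^2 - 9.2*k + 1.88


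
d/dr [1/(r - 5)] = -1/(r - 5)^2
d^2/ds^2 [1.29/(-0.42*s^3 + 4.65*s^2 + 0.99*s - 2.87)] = ((3.2508*s - 11.997)*(0.42*s^3 - 4.65*s^2 - 0.99*s + 2.87) - 1.29*(-2.52*s^2 + 18.6*s + 1.98)*(-1.26*s^2 + 9.3*s + 0.99))/(0.42*s^3 - 4.65*s^2 - 0.99*s + 2.87)^3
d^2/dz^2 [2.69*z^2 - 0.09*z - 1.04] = 5.38000000000000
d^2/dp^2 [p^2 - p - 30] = 2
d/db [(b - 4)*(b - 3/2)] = 2*b - 11/2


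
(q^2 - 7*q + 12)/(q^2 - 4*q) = (q - 3)/q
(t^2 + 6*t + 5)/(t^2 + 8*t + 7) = (t + 5)/(t + 7)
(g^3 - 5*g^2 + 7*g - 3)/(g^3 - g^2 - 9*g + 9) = (g - 1)/(g + 3)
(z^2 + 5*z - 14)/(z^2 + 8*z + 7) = (z - 2)/(z + 1)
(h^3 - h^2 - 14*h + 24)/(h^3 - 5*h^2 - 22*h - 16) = (-h^3 + h^2 + 14*h - 24)/(-h^3 + 5*h^2 + 22*h + 16)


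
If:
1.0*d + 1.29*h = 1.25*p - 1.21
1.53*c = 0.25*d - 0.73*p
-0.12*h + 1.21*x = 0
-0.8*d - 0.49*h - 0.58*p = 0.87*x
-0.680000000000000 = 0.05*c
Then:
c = -13.60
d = -42.94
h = 45.72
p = 13.80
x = 4.53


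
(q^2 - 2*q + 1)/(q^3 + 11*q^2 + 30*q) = (q^2 - 2*q + 1)/(q*(q^2 + 11*q + 30))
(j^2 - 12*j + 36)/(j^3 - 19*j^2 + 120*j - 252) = 1/(j - 7)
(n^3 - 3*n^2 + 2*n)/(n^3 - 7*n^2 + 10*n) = (n - 1)/(n - 5)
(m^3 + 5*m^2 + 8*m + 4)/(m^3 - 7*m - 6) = (m + 2)/(m - 3)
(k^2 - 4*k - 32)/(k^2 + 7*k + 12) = (k - 8)/(k + 3)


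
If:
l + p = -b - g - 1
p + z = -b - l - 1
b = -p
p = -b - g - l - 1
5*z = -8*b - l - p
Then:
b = 1/7 - 4*z/7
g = z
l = -z - 1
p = 4*z/7 - 1/7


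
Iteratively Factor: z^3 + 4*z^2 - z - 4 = (z - 1)*(z^2 + 5*z + 4) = (z - 1)*(z + 1)*(z + 4)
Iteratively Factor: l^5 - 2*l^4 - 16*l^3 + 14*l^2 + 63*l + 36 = (l + 1)*(l^4 - 3*l^3 - 13*l^2 + 27*l + 36) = (l - 3)*(l + 1)*(l^3 - 13*l - 12) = (l - 3)*(l + 1)^2*(l^2 - l - 12) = (l - 4)*(l - 3)*(l + 1)^2*(l + 3)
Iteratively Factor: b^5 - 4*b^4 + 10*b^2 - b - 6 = (b - 2)*(b^4 - 2*b^3 - 4*b^2 + 2*b + 3) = (b - 2)*(b + 1)*(b^3 - 3*b^2 - b + 3) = (b - 2)*(b - 1)*(b + 1)*(b^2 - 2*b - 3) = (b - 2)*(b - 1)*(b + 1)^2*(b - 3)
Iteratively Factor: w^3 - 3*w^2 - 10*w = (w - 5)*(w^2 + 2*w) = w*(w - 5)*(w + 2)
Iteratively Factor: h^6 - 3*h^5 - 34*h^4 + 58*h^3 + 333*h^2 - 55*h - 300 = (h + 1)*(h^5 - 4*h^4 - 30*h^3 + 88*h^2 + 245*h - 300) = (h + 1)*(h + 3)*(h^4 - 7*h^3 - 9*h^2 + 115*h - 100) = (h - 5)*(h + 1)*(h + 3)*(h^3 - 2*h^2 - 19*h + 20) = (h - 5)*(h - 1)*(h + 1)*(h + 3)*(h^2 - h - 20) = (h - 5)^2*(h - 1)*(h + 1)*(h + 3)*(h + 4)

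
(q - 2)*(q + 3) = q^2 + q - 6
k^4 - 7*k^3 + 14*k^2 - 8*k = k*(k - 4)*(k - 2)*(k - 1)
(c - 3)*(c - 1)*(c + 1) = c^3 - 3*c^2 - c + 3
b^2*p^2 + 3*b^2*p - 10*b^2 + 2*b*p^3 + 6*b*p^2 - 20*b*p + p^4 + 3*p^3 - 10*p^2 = (b + p)^2*(p - 2)*(p + 5)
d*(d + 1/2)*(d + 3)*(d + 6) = d^4 + 19*d^3/2 + 45*d^2/2 + 9*d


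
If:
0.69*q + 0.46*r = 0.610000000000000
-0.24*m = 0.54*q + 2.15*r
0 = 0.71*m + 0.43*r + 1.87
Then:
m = -2.69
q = 0.82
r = 0.09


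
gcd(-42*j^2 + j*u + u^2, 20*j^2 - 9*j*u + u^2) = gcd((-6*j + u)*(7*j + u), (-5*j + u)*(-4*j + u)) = 1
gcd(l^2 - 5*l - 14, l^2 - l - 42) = l - 7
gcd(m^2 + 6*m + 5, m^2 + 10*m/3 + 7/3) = m + 1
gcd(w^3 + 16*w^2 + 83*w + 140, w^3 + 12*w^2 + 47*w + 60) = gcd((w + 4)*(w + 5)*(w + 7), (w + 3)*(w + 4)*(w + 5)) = w^2 + 9*w + 20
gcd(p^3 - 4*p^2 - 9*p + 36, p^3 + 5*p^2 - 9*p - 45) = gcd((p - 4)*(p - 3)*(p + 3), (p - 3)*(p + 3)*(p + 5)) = p^2 - 9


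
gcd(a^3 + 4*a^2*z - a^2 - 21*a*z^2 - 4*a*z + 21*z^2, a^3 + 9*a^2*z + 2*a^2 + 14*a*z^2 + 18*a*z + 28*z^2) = a + 7*z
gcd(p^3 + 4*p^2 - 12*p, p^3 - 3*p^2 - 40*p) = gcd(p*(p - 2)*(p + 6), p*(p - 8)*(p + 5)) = p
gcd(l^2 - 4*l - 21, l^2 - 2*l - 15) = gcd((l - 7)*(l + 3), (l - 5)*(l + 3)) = l + 3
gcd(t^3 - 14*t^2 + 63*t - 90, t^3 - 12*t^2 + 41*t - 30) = t^2 - 11*t + 30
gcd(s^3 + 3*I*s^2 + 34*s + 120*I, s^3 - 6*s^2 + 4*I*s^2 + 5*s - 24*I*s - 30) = s + 5*I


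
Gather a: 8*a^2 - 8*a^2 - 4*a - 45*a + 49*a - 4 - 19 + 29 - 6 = 0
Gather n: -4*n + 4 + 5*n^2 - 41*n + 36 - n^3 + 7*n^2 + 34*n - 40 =-n^3 + 12*n^2 - 11*n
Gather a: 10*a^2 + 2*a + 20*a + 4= 10*a^2 + 22*a + 4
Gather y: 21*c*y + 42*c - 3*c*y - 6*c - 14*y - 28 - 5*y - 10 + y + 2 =36*c + y*(18*c - 18) - 36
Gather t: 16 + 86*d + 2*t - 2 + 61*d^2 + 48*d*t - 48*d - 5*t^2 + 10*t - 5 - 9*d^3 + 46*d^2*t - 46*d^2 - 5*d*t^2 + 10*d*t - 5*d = -9*d^3 + 15*d^2 + 33*d + t^2*(-5*d - 5) + t*(46*d^2 + 58*d + 12) + 9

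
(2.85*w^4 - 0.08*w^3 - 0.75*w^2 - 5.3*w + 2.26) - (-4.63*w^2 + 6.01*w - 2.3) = 2.85*w^4 - 0.08*w^3 + 3.88*w^2 - 11.31*w + 4.56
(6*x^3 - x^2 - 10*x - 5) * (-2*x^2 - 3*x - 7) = -12*x^5 - 16*x^4 - 19*x^3 + 47*x^2 + 85*x + 35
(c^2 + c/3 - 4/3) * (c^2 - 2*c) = c^4 - 5*c^3/3 - 2*c^2 + 8*c/3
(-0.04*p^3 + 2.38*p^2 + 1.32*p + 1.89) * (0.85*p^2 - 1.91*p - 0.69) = -0.034*p^5 + 2.0994*p^4 - 3.3962*p^3 - 2.5569*p^2 - 4.5207*p - 1.3041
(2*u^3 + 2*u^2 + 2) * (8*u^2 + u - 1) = 16*u^5 + 18*u^4 + 14*u^2 + 2*u - 2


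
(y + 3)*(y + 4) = y^2 + 7*y + 12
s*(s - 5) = s^2 - 5*s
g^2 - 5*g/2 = g*(g - 5/2)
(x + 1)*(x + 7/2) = x^2 + 9*x/2 + 7/2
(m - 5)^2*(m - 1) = m^3 - 11*m^2 + 35*m - 25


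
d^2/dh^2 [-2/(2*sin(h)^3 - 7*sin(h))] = 2*(36*sin(h)^3 - 76*sin(h) + 133/sin(h) - 98/sin(h)^3)/(2*sin(h)^2 - 7)^3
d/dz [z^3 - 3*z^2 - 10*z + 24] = 3*z^2 - 6*z - 10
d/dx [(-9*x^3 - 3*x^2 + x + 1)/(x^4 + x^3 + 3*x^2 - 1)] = (9*x^6 + 6*x^5 - 27*x^4 - 6*x^3 + 21*x^2 - 1)/(x^8 + 2*x^7 + 7*x^6 + 6*x^5 + 7*x^4 - 2*x^3 - 6*x^2 + 1)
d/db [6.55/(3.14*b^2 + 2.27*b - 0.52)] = (-41.134*b - 14.8685)/(3.14*b^2 + 2.27*b - 0.52)^2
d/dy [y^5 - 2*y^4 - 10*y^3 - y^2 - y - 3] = 5*y^4 - 8*y^3 - 30*y^2 - 2*y - 1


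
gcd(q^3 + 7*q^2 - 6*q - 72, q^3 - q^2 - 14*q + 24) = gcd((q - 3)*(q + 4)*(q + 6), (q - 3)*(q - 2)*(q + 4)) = q^2 + q - 12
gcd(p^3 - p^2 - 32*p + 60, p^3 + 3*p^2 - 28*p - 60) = p^2 + p - 30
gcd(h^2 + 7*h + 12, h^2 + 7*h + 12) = h^2 + 7*h + 12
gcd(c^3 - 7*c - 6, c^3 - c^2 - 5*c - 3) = c^2 - 2*c - 3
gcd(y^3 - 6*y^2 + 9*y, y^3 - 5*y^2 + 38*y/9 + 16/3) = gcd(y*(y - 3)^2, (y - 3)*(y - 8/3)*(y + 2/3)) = y - 3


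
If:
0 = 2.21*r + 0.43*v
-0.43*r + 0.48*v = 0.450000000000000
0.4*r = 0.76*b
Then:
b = -0.08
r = -0.16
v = 0.80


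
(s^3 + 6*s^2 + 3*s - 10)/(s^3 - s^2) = 1 + 7/s + 10/s^2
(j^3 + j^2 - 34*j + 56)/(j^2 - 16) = (j^2 + 5*j - 14)/(j + 4)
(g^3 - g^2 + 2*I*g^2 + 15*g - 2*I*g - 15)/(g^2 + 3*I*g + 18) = (g^2 + g*(-1 + 5*I) - 5*I)/(g + 6*I)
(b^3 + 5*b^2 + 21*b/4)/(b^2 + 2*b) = (b^2 + 5*b + 21/4)/(b + 2)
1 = 1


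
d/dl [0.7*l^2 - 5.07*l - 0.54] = 1.4*l - 5.07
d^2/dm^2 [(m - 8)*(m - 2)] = 2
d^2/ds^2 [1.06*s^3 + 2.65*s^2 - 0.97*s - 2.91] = 6.36*s + 5.3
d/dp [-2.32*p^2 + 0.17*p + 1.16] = 0.17 - 4.64*p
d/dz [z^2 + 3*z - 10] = 2*z + 3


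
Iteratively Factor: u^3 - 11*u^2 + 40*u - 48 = (u - 3)*(u^2 - 8*u + 16) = (u - 4)*(u - 3)*(u - 4)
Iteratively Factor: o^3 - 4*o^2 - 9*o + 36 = (o + 3)*(o^2 - 7*o + 12) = (o - 3)*(o + 3)*(o - 4)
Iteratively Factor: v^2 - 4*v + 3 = (v - 1)*(v - 3)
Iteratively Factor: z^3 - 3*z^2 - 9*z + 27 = (z - 3)*(z^2 - 9) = (z - 3)*(z + 3)*(z - 3)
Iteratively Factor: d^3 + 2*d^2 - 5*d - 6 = (d + 1)*(d^2 + d - 6) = (d - 2)*(d + 1)*(d + 3)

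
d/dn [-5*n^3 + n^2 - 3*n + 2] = -15*n^2 + 2*n - 3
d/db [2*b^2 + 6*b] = 4*b + 6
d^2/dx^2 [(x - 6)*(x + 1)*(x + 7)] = 6*x + 4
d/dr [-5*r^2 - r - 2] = -10*r - 1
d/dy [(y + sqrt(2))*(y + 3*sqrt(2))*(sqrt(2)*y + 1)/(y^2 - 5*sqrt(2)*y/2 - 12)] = (2*sqrt(2)*y^4 - 20*y^3 - 137*sqrt(2)*y^2 - 456*y - 210*sqrt(2))/(2*y^4 - 10*sqrt(2)*y^3 - 23*y^2 + 120*sqrt(2)*y + 288)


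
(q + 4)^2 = q^2 + 8*q + 16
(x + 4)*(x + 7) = x^2 + 11*x + 28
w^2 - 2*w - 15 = (w - 5)*(w + 3)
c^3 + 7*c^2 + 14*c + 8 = (c + 1)*(c + 2)*(c + 4)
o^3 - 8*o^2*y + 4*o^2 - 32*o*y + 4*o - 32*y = (o + 2)^2*(o - 8*y)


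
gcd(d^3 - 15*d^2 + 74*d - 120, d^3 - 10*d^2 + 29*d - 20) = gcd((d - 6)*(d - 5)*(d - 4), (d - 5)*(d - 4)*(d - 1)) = d^2 - 9*d + 20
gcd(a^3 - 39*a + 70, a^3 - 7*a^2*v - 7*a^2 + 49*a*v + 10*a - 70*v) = a^2 - 7*a + 10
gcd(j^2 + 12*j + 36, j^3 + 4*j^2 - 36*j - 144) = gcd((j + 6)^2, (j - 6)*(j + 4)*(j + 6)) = j + 6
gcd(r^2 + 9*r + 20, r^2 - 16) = r + 4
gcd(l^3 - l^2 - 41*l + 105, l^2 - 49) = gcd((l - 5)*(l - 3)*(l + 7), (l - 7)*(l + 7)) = l + 7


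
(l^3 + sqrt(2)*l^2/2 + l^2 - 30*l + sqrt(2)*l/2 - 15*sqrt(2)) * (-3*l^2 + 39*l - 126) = -3*l^5 - 3*sqrt(2)*l^4/2 + 36*l^4 + 3*l^3 + 18*sqrt(2)*l^3 - 1296*l^2 + 3*sqrt(2)*l^2/2 - 648*sqrt(2)*l + 3780*l + 1890*sqrt(2)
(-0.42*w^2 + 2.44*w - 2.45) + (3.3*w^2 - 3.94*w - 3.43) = 2.88*w^2 - 1.5*w - 5.88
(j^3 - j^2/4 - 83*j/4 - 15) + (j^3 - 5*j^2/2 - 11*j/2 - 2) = 2*j^3 - 11*j^2/4 - 105*j/4 - 17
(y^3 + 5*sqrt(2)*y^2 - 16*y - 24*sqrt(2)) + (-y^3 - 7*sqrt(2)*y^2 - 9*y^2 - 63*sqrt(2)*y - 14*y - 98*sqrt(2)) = -9*y^2 - 2*sqrt(2)*y^2 - 63*sqrt(2)*y - 30*y - 122*sqrt(2)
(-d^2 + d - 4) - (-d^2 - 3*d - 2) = 4*d - 2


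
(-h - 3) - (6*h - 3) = -7*h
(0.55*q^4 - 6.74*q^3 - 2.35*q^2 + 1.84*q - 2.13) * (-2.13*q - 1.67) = -1.1715*q^5 + 13.4377*q^4 + 16.2613*q^3 + 0.00530000000000008*q^2 + 1.4641*q + 3.5571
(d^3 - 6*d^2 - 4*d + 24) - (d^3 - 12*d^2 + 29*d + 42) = 6*d^2 - 33*d - 18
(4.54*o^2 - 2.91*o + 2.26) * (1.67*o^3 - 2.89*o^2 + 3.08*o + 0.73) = 7.5818*o^5 - 17.9803*o^4 + 26.1673*o^3 - 12.18*o^2 + 4.8365*o + 1.6498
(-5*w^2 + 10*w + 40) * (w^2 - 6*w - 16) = -5*w^4 + 40*w^3 + 60*w^2 - 400*w - 640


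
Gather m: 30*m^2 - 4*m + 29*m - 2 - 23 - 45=30*m^2 + 25*m - 70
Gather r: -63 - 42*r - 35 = -42*r - 98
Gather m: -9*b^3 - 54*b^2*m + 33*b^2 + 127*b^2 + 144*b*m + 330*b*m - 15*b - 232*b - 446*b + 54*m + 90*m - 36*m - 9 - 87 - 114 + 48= -9*b^3 + 160*b^2 - 693*b + m*(-54*b^2 + 474*b + 108) - 162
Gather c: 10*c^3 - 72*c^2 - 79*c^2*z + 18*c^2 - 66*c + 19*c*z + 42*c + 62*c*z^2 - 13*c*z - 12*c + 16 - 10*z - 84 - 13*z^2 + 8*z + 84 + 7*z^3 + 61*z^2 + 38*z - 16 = 10*c^3 + c^2*(-79*z - 54) + c*(62*z^2 + 6*z - 36) + 7*z^3 + 48*z^2 + 36*z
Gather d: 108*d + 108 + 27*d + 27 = 135*d + 135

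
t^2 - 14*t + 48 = (t - 8)*(t - 6)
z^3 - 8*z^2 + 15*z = z*(z - 5)*(z - 3)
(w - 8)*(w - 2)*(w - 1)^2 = w^4 - 12*w^3 + 37*w^2 - 42*w + 16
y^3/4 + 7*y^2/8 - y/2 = y*(y/4 + 1)*(y - 1/2)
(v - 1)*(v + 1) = v^2 - 1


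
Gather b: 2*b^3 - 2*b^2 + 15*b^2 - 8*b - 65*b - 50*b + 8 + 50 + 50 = 2*b^3 + 13*b^2 - 123*b + 108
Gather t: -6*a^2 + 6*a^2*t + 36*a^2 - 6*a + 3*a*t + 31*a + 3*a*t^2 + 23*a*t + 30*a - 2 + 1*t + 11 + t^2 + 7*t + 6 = 30*a^2 + 55*a + t^2*(3*a + 1) + t*(6*a^2 + 26*a + 8) + 15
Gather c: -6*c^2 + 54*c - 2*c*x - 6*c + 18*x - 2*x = -6*c^2 + c*(48 - 2*x) + 16*x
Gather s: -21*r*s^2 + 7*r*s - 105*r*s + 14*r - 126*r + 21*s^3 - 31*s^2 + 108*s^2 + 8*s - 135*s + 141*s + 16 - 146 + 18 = -112*r + 21*s^3 + s^2*(77 - 21*r) + s*(14 - 98*r) - 112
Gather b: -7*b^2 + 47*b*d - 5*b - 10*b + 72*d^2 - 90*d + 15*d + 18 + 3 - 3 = -7*b^2 + b*(47*d - 15) + 72*d^2 - 75*d + 18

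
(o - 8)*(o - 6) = o^2 - 14*o + 48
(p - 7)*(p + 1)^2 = p^3 - 5*p^2 - 13*p - 7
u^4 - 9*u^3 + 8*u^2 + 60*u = u*(u - 6)*(u - 5)*(u + 2)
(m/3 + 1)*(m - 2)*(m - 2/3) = m^3/3 + m^2/9 - 20*m/9 + 4/3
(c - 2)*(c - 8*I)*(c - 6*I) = c^3 - 2*c^2 - 14*I*c^2 - 48*c + 28*I*c + 96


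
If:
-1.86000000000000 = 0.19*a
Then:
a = -9.79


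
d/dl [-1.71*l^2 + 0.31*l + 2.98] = 0.31 - 3.42*l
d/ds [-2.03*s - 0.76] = -2.03000000000000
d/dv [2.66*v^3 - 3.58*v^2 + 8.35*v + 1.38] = 7.98*v^2 - 7.16*v + 8.35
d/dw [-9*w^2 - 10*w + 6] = -18*w - 10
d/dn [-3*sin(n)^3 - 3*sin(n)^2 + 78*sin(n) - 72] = 3*(-3*sin(n)^2 - 2*sin(n) + 26)*cos(n)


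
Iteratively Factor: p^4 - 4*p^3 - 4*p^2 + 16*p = (p + 2)*(p^3 - 6*p^2 + 8*p) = (p - 2)*(p + 2)*(p^2 - 4*p) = (p - 4)*(p - 2)*(p + 2)*(p)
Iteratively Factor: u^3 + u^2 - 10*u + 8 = (u - 2)*(u^2 + 3*u - 4) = (u - 2)*(u + 4)*(u - 1)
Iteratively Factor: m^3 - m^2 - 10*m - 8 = (m + 1)*(m^2 - 2*m - 8) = (m - 4)*(m + 1)*(m + 2)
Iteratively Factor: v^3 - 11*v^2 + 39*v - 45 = (v - 3)*(v^2 - 8*v + 15) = (v - 3)^2*(v - 5)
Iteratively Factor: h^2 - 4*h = (h - 4)*(h)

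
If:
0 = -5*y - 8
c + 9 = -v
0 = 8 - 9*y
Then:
No Solution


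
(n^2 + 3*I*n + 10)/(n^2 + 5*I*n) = (n - 2*I)/n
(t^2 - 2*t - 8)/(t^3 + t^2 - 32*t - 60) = (t - 4)/(t^2 - t - 30)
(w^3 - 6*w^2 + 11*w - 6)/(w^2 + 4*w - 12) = (w^2 - 4*w + 3)/(w + 6)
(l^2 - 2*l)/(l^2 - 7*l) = (l - 2)/(l - 7)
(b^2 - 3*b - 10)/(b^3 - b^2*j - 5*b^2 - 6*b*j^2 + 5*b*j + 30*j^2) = (b + 2)/(b^2 - b*j - 6*j^2)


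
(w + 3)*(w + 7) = w^2 + 10*w + 21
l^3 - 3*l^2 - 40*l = l*(l - 8)*(l + 5)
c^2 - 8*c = c*(c - 8)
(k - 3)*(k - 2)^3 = k^4 - 9*k^3 + 30*k^2 - 44*k + 24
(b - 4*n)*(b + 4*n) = b^2 - 16*n^2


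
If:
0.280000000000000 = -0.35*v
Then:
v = -0.80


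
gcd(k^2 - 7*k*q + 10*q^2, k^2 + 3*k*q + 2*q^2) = 1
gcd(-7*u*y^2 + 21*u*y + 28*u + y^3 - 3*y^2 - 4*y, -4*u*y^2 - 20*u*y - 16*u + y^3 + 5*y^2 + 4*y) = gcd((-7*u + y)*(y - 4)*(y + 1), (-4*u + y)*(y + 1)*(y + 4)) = y + 1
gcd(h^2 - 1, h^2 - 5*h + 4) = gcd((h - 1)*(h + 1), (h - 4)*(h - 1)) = h - 1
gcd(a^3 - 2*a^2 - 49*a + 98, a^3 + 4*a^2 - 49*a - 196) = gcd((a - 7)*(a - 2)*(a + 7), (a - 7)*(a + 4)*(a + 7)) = a^2 - 49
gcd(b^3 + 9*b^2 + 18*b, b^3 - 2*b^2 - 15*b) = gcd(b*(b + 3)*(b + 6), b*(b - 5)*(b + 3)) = b^2 + 3*b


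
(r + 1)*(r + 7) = r^2 + 8*r + 7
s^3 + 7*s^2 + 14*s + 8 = (s + 1)*(s + 2)*(s + 4)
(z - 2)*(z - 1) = z^2 - 3*z + 2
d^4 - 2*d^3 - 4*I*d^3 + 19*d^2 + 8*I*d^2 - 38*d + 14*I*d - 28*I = (d - 2)*(d - 7*I)*(d + I)*(d + 2*I)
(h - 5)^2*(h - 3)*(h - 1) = h^4 - 14*h^3 + 68*h^2 - 130*h + 75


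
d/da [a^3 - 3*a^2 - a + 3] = 3*a^2 - 6*a - 1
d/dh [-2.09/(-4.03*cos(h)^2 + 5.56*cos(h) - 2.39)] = (16.8454*cos(h) - 11.6204)*sin(h)/(4.03*cos(h)^2 - 5.56*cos(h) + 2.39)^2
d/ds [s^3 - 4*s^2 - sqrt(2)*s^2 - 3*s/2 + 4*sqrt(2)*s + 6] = 3*s^2 - 8*s - 2*sqrt(2)*s - 3/2 + 4*sqrt(2)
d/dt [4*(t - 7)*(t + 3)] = 8*t - 16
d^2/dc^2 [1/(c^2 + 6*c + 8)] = 2*(-c^2 - 6*c + 4*(c + 3)^2 - 8)/(c^2 + 6*c + 8)^3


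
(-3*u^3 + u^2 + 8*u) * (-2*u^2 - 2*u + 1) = 6*u^5 + 4*u^4 - 21*u^3 - 15*u^2 + 8*u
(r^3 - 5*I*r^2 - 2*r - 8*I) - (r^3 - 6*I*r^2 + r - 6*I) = I*r^2 - 3*r - 2*I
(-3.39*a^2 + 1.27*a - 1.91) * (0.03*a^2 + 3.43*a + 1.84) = -0.1017*a^4 - 11.5896*a^3 - 1.9388*a^2 - 4.2145*a - 3.5144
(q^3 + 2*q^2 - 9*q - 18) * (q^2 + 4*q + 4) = q^5 + 6*q^4 + 3*q^3 - 46*q^2 - 108*q - 72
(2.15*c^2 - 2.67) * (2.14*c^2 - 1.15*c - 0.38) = 4.601*c^4 - 2.4725*c^3 - 6.5308*c^2 + 3.0705*c + 1.0146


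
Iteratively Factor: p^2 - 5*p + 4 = (p - 1)*(p - 4)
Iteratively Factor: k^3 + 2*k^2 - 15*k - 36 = (k - 4)*(k^2 + 6*k + 9) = (k - 4)*(k + 3)*(k + 3)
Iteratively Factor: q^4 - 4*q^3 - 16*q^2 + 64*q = (q - 4)*(q^3 - 16*q) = q*(q - 4)*(q^2 - 16) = q*(q - 4)*(q + 4)*(q - 4)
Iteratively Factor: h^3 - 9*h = (h + 3)*(h^2 - 3*h) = h*(h + 3)*(h - 3)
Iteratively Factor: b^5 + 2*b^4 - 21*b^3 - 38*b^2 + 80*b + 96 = (b + 3)*(b^4 - b^3 - 18*b^2 + 16*b + 32) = (b + 3)*(b + 4)*(b^3 - 5*b^2 + 2*b + 8) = (b - 2)*(b + 3)*(b + 4)*(b^2 - 3*b - 4) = (b - 4)*(b - 2)*(b + 3)*(b + 4)*(b + 1)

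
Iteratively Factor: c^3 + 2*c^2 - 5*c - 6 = (c + 3)*(c^2 - c - 2) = (c - 2)*(c + 3)*(c + 1)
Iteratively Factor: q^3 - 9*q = (q - 3)*(q^2 + 3*q) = q*(q - 3)*(q + 3)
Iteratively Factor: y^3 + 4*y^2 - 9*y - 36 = (y + 3)*(y^2 + y - 12) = (y + 3)*(y + 4)*(y - 3)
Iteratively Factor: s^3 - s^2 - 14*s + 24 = (s - 3)*(s^2 + 2*s - 8) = (s - 3)*(s - 2)*(s + 4)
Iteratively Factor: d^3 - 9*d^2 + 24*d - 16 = (d - 4)*(d^2 - 5*d + 4) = (d - 4)*(d - 1)*(d - 4)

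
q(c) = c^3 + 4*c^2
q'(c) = 3*c^2 + 8*c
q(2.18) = 29.37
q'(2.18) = 31.70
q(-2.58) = 9.45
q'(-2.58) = -0.67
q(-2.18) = 8.65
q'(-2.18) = -3.18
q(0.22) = 0.20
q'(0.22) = 1.91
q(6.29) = 407.11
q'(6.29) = 169.01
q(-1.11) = 3.56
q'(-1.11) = -5.18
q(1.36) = 9.91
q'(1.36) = 16.43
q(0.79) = 2.99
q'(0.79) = 8.19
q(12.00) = 2304.00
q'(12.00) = 528.00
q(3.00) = 63.00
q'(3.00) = 51.00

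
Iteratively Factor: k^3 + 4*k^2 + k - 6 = (k + 3)*(k^2 + k - 2) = (k - 1)*(k + 3)*(k + 2)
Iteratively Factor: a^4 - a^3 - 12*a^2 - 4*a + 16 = (a + 2)*(a^3 - 3*a^2 - 6*a + 8) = (a + 2)^2*(a^2 - 5*a + 4) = (a - 4)*(a + 2)^2*(a - 1)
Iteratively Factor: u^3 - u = (u + 1)*(u^2 - u) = (u - 1)*(u + 1)*(u)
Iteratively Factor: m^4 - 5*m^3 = (m)*(m^3 - 5*m^2) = m^2*(m^2 - 5*m) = m^3*(m - 5)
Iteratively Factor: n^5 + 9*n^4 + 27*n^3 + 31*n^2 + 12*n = (n + 1)*(n^4 + 8*n^3 + 19*n^2 + 12*n) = (n + 1)*(n + 4)*(n^3 + 4*n^2 + 3*n) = (n + 1)*(n + 3)*(n + 4)*(n^2 + n) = (n + 1)^2*(n + 3)*(n + 4)*(n)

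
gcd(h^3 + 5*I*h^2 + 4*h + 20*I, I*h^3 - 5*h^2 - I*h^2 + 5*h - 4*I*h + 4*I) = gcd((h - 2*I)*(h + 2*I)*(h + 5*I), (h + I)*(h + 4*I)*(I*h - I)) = 1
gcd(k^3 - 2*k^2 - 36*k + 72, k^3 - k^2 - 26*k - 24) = k - 6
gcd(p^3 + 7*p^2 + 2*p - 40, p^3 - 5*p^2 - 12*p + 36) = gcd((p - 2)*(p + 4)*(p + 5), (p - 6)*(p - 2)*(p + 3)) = p - 2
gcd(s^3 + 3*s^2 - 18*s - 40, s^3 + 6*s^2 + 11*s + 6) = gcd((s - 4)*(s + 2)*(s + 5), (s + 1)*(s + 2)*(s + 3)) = s + 2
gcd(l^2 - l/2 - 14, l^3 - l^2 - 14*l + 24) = 1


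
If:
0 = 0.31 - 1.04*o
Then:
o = 0.30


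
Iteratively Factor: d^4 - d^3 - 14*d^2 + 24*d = (d)*(d^3 - d^2 - 14*d + 24) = d*(d + 4)*(d^2 - 5*d + 6) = d*(d - 3)*(d + 4)*(d - 2)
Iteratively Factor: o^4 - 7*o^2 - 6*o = (o)*(o^3 - 7*o - 6) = o*(o + 1)*(o^2 - o - 6) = o*(o - 3)*(o + 1)*(o + 2)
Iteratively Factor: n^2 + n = (n)*(n + 1)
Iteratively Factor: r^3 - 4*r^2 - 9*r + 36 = (r + 3)*(r^2 - 7*r + 12) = (r - 3)*(r + 3)*(r - 4)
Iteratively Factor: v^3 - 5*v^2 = (v)*(v^2 - 5*v) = v*(v - 5)*(v)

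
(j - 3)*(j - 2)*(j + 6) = j^3 + j^2 - 24*j + 36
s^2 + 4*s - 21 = (s - 3)*(s + 7)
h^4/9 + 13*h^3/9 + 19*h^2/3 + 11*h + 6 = (h/3 + 1/3)*(h/3 + 1)*(h + 3)*(h + 6)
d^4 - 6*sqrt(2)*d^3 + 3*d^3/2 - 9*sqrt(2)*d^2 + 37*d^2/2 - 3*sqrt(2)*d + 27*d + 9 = (d - 3*sqrt(2))^2*(sqrt(2)*d/2 + sqrt(2)/2)*(sqrt(2)*d + sqrt(2)/2)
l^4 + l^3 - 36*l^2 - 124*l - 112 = (l - 7)*(l + 2)^2*(l + 4)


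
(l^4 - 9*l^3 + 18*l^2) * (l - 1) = l^5 - 10*l^4 + 27*l^3 - 18*l^2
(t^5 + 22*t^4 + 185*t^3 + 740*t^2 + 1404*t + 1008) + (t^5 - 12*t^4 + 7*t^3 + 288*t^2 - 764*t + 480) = 2*t^5 + 10*t^4 + 192*t^3 + 1028*t^2 + 640*t + 1488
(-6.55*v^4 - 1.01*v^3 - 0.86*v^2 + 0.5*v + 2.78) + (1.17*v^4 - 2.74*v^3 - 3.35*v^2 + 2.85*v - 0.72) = -5.38*v^4 - 3.75*v^3 - 4.21*v^2 + 3.35*v + 2.06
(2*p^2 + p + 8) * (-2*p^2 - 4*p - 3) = -4*p^4 - 10*p^3 - 26*p^2 - 35*p - 24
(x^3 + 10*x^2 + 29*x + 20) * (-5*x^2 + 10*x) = -5*x^5 - 40*x^4 - 45*x^3 + 190*x^2 + 200*x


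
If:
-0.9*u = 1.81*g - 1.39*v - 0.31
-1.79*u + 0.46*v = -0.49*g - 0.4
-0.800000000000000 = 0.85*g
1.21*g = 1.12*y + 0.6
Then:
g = -0.94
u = -0.49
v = -1.76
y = -1.55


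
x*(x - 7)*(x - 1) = x^3 - 8*x^2 + 7*x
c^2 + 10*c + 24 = (c + 4)*(c + 6)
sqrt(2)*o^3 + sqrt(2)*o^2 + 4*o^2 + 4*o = o*(o + 2*sqrt(2))*(sqrt(2)*o + sqrt(2))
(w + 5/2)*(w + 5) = w^2 + 15*w/2 + 25/2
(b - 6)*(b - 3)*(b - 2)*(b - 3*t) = b^4 - 3*b^3*t - 11*b^3 + 33*b^2*t + 36*b^2 - 108*b*t - 36*b + 108*t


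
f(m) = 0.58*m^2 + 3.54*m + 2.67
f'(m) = 1.16*m + 3.54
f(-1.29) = -0.93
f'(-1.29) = 2.04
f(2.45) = 14.82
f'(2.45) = 6.38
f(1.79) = 10.86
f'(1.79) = 5.62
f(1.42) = 8.87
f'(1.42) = 5.19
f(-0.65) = 0.61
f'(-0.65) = 2.79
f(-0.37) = 1.44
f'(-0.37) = 3.11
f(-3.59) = -2.56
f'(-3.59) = -0.62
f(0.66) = 5.26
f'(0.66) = 4.31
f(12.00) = 128.67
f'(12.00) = 17.46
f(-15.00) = 80.07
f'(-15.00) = -13.86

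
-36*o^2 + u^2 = (-6*o + u)*(6*o + u)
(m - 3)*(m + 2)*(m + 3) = m^3 + 2*m^2 - 9*m - 18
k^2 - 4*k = k*(k - 4)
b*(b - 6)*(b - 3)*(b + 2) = b^4 - 7*b^3 + 36*b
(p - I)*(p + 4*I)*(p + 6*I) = p^3 + 9*I*p^2 - 14*p + 24*I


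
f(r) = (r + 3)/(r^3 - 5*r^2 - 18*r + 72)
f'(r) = (r + 3)*(-3*r^2 + 10*r + 18)/(r^3 - 5*r^2 - 18*r + 72)^2 + 1/(r^3 - 5*r^2 - 18*r + 72) = (r^3 - 5*r^2 - 18*r + (r + 3)*(-3*r^2 + 10*r + 18) + 72)/(r^3 - 5*r^2 - 18*r + 72)^2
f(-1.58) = 0.02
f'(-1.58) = 0.01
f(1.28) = 0.10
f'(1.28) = 0.08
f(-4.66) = 0.03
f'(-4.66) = 0.04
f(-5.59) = 0.02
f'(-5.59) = 0.01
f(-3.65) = -0.03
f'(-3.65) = 0.12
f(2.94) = 4.66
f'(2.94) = 79.33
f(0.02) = 0.04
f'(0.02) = 0.02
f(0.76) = 0.07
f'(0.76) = 0.05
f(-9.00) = 0.01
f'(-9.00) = 0.00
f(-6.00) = 0.01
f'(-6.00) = 0.01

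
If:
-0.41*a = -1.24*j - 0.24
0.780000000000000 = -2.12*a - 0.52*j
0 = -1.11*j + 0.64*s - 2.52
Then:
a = -0.30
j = -0.29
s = 3.43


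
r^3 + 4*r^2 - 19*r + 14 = (r - 2)*(r - 1)*(r + 7)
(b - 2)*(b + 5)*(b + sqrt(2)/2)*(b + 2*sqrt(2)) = b^4 + 3*b^3 + 5*sqrt(2)*b^3/2 - 8*b^2 + 15*sqrt(2)*b^2/2 - 25*sqrt(2)*b + 6*b - 20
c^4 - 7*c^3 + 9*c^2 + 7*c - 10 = (c - 5)*(c - 2)*(c - 1)*(c + 1)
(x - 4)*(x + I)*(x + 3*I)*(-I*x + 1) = -I*x^4 + 5*x^3 + 4*I*x^3 - 20*x^2 + 7*I*x^2 - 3*x - 28*I*x + 12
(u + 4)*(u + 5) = u^2 + 9*u + 20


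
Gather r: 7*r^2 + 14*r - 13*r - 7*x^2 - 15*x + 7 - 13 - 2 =7*r^2 + r - 7*x^2 - 15*x - 8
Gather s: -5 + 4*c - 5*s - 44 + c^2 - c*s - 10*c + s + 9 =c^2 - 6*c + s*(-c - 4) - 40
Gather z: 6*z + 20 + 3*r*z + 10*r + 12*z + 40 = 10*r + z*(3*r + 18) + 60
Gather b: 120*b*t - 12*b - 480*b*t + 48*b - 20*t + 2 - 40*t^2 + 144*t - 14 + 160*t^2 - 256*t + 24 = b*(36 - 360*t) + 120*t^2 - 132*t + 12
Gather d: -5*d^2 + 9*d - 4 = -5*d^2 + 9*d - 4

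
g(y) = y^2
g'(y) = 2*y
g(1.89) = 3.57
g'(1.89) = 3.78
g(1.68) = 2.82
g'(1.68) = 3.36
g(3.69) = 13.62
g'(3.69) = 7.38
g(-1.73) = 2.99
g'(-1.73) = -3.46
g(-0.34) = 0.12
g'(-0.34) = -0.68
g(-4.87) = 23.72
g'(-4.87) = -9.74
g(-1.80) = 3.24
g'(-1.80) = -3.60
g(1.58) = 2.50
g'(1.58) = 3.16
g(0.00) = 0.00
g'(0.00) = 0.00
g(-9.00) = 81.00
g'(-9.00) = -18.00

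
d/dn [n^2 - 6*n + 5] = 2*n - 6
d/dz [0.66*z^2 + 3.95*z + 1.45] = 1.32*z + 3.95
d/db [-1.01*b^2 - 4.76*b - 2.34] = -2.02*b - 4.76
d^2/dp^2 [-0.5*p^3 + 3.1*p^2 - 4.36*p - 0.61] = 6.2 - 3.0*p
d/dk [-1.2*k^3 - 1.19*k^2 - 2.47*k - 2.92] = -3.6*k^2 - 2.38*k - 2.47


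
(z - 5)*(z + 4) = z^2 - z - 20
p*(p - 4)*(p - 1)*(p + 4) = p^4 - p^3 - 16*p^2 + 16*p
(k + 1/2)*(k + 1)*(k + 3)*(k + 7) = k^4 + 23*k^3/2 + 73*k^2/2 + 73*k/2 + 21/2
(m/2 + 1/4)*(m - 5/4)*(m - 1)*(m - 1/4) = m^4/2 - m^3 + 9*m^2/32 + 19*m/64 - 5/64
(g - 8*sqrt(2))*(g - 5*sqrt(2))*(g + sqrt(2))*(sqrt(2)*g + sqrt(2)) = sqrt(2)*g^4 - 24*g^3 + sqrt(2)*g^3 - 24*g^2 + 54*sqrt(2)*g^2 + 54*sqrt(2)*g + 160*g + 160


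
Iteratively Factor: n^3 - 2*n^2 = (n)*(n^2 - 2*n) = n^2*(n - 2)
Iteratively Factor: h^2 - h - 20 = (h - 5)*(h + 4)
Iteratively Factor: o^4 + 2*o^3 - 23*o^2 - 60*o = (o)*(o^3 + 2*o^2 - 23*o - 60) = o*(o + 4)*(o^2 - 2*o - 15) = o*(o + 3)*(o + 4)*(o - 5)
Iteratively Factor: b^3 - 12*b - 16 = (b + 2)*(b^2 - 2*b - 8) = (b - 4)*(b + 2)*(b + 2)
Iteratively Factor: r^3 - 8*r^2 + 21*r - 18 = (r - 3)*(r^2 - 5*r + 6) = (r - 3)*(r - 2)*(r - 3)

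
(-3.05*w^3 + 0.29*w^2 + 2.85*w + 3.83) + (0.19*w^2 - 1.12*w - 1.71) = -3.05*w^3 + 0.48*w^2 + 1.73*w + 2.12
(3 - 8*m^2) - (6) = -8*m^2 - 3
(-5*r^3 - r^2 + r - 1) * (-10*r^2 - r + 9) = 50*r^5 + 15*r^4 - 54*r^3 + 10*r - 9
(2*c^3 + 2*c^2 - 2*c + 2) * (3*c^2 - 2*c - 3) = 6*c^5 + 2*c^4 - 16*c^3 + 4*c^2 + 2*c - 6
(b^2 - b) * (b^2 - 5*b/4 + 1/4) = b^4 - 9*b^3/4 + 3*b^2/2 - b/4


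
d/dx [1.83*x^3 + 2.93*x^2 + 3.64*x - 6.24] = 5.49*x^2 + 5.86*x + 3.64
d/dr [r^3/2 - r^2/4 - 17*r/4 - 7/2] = 3*r^2/2 - r/2 - 17/4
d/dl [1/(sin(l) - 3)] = -cos(l)/(sin(l) - 3)^2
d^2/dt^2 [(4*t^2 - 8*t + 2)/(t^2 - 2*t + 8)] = 60*(-3*t^2 + 6*t + 4)/(t^6 - 6*t^5 + 36*t^4 - 104*t^3 + 288*t^2 - 384*t + 512)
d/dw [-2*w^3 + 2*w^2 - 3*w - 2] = -6*w^2 + 4*w - 3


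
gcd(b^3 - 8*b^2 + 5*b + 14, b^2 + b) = b + 1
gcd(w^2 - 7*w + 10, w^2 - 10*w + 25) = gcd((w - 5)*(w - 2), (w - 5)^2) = w - 5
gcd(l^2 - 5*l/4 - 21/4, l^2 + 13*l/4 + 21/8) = l + 7/4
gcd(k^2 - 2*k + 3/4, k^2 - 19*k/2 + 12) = k - 3/2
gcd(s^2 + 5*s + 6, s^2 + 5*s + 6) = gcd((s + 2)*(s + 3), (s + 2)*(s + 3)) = s^2 + 5*s + 6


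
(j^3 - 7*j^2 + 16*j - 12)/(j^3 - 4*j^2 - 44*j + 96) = (j^2 - 5*j + 6)/(j^2 - 2*j - 48)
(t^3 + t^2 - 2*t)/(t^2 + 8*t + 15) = t*(t^2 + t - 2)/(t^2 + 8*t + 15)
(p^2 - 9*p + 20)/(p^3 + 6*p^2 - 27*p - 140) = (p - 4)/(p^2 + 11*p + 28)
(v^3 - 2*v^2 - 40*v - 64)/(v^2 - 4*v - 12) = (v^2 - 4*v - 32)/(v - 6)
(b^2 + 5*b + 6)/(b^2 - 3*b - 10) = (b + 3)/(b - 5)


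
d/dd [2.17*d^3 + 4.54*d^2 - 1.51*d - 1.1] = 6.51*d^2 + 9.08*d - 1.51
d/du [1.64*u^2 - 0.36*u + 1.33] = 3.28*u - 0.36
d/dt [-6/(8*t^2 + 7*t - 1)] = 6*(16*t + 7)/(8*t^2 + 7*t - 1)^2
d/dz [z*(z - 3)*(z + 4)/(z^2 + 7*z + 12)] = (z^2 + 6*z - 9)/(z^2 + 6*z + 9)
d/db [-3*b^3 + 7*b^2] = b*(14 - 9*b)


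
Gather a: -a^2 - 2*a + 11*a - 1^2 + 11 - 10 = -a^2 + 9*a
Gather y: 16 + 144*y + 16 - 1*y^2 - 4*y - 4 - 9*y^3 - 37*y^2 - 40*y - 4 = -9*y^3 - 38*y^2 + 100*y + 24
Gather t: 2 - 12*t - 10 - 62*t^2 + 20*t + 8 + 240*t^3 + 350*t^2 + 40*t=240*t^3 + 288*t^2 + 48*t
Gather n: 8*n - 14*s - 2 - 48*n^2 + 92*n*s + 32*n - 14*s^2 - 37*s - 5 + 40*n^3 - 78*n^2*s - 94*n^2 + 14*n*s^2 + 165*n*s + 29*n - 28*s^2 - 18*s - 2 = 40*n^3 + n^2*(-78*s - 142) + n*(14*s^2 + 257*s + 69) - 42*s^2 - 69*s - 9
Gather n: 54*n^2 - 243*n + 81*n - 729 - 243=54*n^2 - 162*n - 972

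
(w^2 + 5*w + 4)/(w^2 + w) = (w + 4)/w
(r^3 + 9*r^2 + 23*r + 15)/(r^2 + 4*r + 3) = r + 5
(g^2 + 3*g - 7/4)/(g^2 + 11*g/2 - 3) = (g + 7/2)/(g + 6)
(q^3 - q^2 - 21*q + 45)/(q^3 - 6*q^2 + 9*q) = (q + 5)/q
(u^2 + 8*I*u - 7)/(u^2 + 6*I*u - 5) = (u + 7*I)/(u + 5*I)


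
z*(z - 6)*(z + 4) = z^3 - 2*z^2 - 24*z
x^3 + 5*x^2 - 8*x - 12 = (x - 2)*(x + 1)*(x + 6)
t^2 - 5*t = t*(t - 5)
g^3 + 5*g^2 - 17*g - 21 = (g - 3)*(g + 1)*(g + 7)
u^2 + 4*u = u*(u + 4)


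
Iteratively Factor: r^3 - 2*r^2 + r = (r - 1)*(r^2 - r) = r*(r - 1)*(r - 1)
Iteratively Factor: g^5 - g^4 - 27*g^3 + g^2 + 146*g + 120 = (g - 3)*(g^4 + 2*g^3 - 21*g^2 - 62*g - 40) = (g - 3)*(g + 1)*(g^3 + g^2 - 22*g - 40) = (g - 3)*(g + 1)*(g + 4)*(g^2 - 3*g - 10) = (g - 5)*(g - 3)*(g + 1)*(g + 4)*(g + 2)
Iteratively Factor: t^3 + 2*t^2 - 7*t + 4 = (t - 1)*(t^2 + 3*t - 4) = (t - 1)*(t + 4)*(t - 1)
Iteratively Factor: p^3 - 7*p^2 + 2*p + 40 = (p + 2)*(p^2 - 9*p + 20) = (p - 4)*(p + 2)*(p - 5)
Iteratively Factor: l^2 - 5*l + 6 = (l - 3)*(l - 2)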